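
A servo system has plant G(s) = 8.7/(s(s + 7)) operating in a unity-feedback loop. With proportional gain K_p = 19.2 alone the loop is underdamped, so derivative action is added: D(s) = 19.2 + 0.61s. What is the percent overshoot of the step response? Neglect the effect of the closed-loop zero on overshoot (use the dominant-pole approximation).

18.3%

Forward path: (19.2 + 0.61s)·8.7/(s(s+7)). The closed-loop characteristic equation is s² + (7 + 8.7·0.61)s + 8.7·19.2 = 0.
That is s² + 12.31s + 167 = 0, so ω_n = 12.92 rad/s and ζ = 12.31/(2·12.92) = 0.4761.
%OS = 100·exp(−πζ/√(1−ζ²)) = 18.3%.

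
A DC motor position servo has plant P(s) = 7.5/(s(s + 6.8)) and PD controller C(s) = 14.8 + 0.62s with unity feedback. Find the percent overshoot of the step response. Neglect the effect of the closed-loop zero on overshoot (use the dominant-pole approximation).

Forward path: (14.8 + 0.62s)·7.5/(s(s+6.8)). The closed-loop characteristic equation is s² + (6.8 + 7.5·0.62)s + 7.5·14.8 = 0.
That is s² + 11.45s + 111 = 0, so ω_n = 10.54 rad/s and ζ = 11.45/(2·10.54) = 0.5434.
%OS = 100·exp(−πζ/√(1−ζ²)) = 13.1%.

13.1%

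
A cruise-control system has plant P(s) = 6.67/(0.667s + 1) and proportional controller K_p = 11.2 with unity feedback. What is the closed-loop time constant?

Closed loop: T(s) = K_p·P/(1+K_p·P) = 74.7/(0.667s + 1 + 74.7), with pole at s = −(1 + 74.7)/0.667 = −113.5.
Closed-loop time constant τ = 1/113.5 = 0.00881 s.

τ = 0.00881 s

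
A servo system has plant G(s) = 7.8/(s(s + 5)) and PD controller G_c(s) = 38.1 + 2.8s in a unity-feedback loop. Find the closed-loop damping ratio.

ζ = 0.778

Forward path: (38.1 + 2.8s)·7.8/(s(s+5)). The closed-loop characteristic equation is s² + (5 + 7.8·2.8)s + 7.8·38.1 = 0.
That is s² + 26.84s + 297.2 = 0, so ω_n = 17.24 rad/s and ζ = 26.84/(2·17.24) = 0.7785.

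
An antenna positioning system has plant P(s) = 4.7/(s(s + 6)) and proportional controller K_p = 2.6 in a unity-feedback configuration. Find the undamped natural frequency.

ω_n = 3.5 rad/s

1 + K_p·P(s) = 0 gives s² + 6s + 12.22 = 0.
Matching s² + 2ζω_n s + ω_n²: ω_n = √12.22 = 3.496 rad/s and 2ζω_n = 6, so ζ = 6/(2·3.496) = 0.858.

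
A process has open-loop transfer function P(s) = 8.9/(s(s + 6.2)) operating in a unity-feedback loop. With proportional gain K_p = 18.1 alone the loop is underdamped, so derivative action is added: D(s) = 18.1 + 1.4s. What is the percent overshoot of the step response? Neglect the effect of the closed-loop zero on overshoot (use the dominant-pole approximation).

Forward path: (18.1 + 1.4s)·8.9/(s(s+6.2)). The closed-loop characteristic equation is s² + (6.2 + 8.9·1.4)s + 8.9·18.1 = 0.
That is s² + 18.66s + 161.1 = 0, so ω_n = 12.69 rad/s and ζ = 18.66/(2·12.69) = 0.7351.
%OS = 100·exp(−πζ/√(1−ζ²)) = 3.32%.

3.32%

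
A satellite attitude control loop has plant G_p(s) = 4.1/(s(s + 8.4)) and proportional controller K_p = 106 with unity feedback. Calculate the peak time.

T_p = 0.154 s

The closed-loop denominator s² + 8.4s + 434.6 gives ω_n = √434.6 = 20.85 and ζ = 8.4/(2ω_n) = 0.2015.
Damped frequency ω_d = ω_n√(1−ζ²) = 20.42 rad/s, so peak time T_p = π/ω_d = 0.154 s.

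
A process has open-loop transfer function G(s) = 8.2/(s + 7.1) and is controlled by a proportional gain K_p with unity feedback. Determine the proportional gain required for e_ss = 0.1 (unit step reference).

For a type-0 loop with proportional control, e_ss = 1/(1 + K_p·G(0)).
G(0) = 1.155. Require 1/(1 + K_p·1.155) = 0.1, so 1 + 1.155·K_p = 10.
K_p = (10 − 1)/1.155 = 7.79.

K_p = 7.79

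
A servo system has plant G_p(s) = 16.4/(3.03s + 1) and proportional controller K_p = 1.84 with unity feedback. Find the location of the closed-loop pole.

s = -10.29

Closed loop: T(s) = K_p·G_p/(1+K_p·G_p) = 30.18/(3.03s + 1 + 30.18), with pole at s = −(1 + 30.18)/3.03 = −10.29.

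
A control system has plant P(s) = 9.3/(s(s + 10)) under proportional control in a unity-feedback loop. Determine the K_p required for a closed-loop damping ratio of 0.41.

K_p = 16

Closed-loop characteristic equation: s² + 10s + K_p·9.3 = 0.
So ω_n = √(9.3K_p) and 2ζω_n = 10, giving ζ = 10/(2√(9.3K_p)).
Setting ζ = 0.41: √(9.3K_p) = 10/(2·0.41) = 12.2, so K_p = 148.7/9.3 = 16.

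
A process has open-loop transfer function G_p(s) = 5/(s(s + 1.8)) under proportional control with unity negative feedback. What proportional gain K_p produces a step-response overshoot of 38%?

From %OS = 100·exp(−πζ/√(1−ζ²)) = 38%, ζ = −ln(0.38)/√(π²+ln²(0.38)) = 0.2943.
Characteristic equation s² + 1.8s + 5K_p = 0 gives ζ = 1.8/(2√(5K_p)).
Setting ζ = 0.2943: √(5K_p) = 1.8/(2·0.2943) = 3.058, so K_p = 9.349/5 = 1.87.

K_p = 1.87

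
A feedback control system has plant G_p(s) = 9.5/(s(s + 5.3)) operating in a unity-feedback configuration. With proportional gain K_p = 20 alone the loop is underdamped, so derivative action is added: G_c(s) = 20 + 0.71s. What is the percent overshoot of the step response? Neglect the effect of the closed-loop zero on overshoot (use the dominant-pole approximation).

Forward path: (20 + 0.71s)·9.5/(s(s+5.3)). The closed-loop characteristic equation is s² + (5.3 + 9.5·0.71)s + 9.5·20 = 0.
That is s² + 12.04s + 190 = 0, so ω_n = 13.78 rad/s and ζ = 12.04/(2·13.78) = 0.4369.
%OS = 100·exp(−πζ/√(1−ζ²)) = 21.7%.

21.7%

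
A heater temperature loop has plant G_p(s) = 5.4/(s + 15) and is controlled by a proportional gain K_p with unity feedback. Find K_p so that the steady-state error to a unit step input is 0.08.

The loop is type 0, so e_ss(step) = 1/(1 + K_pos) with K_pos = K_p·G_p(0).
G_p(0) = 0.36. Require 1/(1 + K_p·0.36) = 0.08, so 1 + 0.36·K_p = 12.5.
K_p = (12.5 − 1)/0.36 = 31.9.

K_p = 31.9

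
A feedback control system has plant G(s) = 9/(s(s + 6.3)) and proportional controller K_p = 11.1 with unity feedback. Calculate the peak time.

The closed-loop denominator s² + 6.3s + 99.9 gives ω_n = √99.9 = 9.995 and ζ = 6.3/(2ω_n) = 0.3152.
Damped frequency ω_d = ω_n√(1−ζ²) = 9.486 rad/s, so peak time T_p = π/ω_d = 0.331 s.

T_p = 0.331 s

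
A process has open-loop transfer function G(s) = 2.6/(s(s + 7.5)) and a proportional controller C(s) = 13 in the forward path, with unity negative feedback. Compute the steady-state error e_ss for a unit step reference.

0

The open loop C(s)G(s) has a pole at the origin (type 1), so the static position error constant is infinite and e_ss = 1/(1+∞) = 0.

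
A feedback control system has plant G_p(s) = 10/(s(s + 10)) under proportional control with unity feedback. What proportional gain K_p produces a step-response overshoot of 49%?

From %OS = 100·exp(−πζ/√(1−ζ²)) = 49%, ζ = −ln(0.49)/√(π²+ln²(0.49)) = 0.2214.
Characteristic equation s² + 10s + 10K_p = 0 gives ζ = 10/(2√(10K_p)).
Setting ζ = 0.2214: √(10K_p) = 10/(2·0.2214) = 22.58, so K_p = 509.9/10 = 51.

K_p = 51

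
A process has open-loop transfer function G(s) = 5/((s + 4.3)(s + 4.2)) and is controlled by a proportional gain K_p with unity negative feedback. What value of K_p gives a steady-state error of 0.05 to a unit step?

K_p = 68.6

The loop is type 0, so e_ss(step) = 1/(1 + K_pos) with K_pos = K_p·G(0).
G(0) = 0.2769. Require 1/(1 + K_p·0.2769) = 0.05, so 1 + 0.2769·K_p = 20.
K_p = (20 − 1)/0.2769 = 68.6.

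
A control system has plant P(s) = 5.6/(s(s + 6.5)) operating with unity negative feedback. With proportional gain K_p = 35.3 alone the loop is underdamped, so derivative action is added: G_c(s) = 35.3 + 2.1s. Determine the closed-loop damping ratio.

Forward path: (35.3 + 2.1s)·5.6/(s(s+6.5)). The closed-loop characteristic equation is s² + (6.5 + 5.6·2.1)s + 5.6·35.3 = 0.
That is s² + 18.26s + 197.7 = 0, so ω_n = 14.06 rad/s and ζ = 18.26/(2·14.06) = 0.6494.

ζ = 0.649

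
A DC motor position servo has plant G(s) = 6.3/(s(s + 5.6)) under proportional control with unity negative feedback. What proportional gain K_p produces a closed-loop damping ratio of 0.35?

K_p = 10.2

Closed-loop characteristic equation: s² + 5.6s + K_p·6.3 = 0.
So ω_n = √(6.3K_p) and 2ζω_n = 5.6, giving ζ = 5.6/(2√(6.3K_p)).
Setting ζ = 0.35: √(6.3K_p) = 5.6/(2·0.35) = 8, so K_p = 64/6.3 = 10.2.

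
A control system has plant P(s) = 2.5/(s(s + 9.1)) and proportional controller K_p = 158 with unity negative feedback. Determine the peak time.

T_p = 0.162 s

The closed-loop denominator s² + 9.1s + 395 gives ω_n = √395 = 19.87 and ζ = 9.1/(2ω_n) = 0.2289.
Damped frequency ω_d = ω_n√(1−ζ²) = 19.35 rad/s, so peak time T_p = π/ω_d = 0.162 s.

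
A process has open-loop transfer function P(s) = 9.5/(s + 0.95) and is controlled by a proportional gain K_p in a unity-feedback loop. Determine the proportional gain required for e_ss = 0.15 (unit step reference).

K_p = 0.567

Steady-state error for a unit step on this type-0 loop is 1/(1 + K_p·P(0)).
P(0) = 10. Require 1/(1 + K_p·10) = 0.15, so 1 + 10·K_p = 6.667.
K_p = (6.667 − 1)/10 = 0.567.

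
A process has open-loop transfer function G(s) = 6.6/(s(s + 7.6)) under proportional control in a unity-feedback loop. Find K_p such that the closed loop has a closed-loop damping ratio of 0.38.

Closed-loop characteristic equation: s² + 7.6s + K_p·6.6 = 0.
So ω_n = √(6.6K_p) and 2ζω_n = 7.6, giving ζ = 7.6/(2√(6.6K_p)).
Setting ζ = 0.38: √(6.6K_p) = 7.6/(2·0.38) = 10, so K_p = 100/6.6 = 15.2.

K_p = 15.2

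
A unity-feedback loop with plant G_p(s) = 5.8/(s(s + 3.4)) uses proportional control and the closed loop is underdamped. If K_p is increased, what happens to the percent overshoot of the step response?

Characteristic equation s² + 3.4s + K_p·5.8 = 0: raising K_p raises ω_n while 2ζω_n = 3.4 is fixed, so ζ falls and overshoot grows.

increase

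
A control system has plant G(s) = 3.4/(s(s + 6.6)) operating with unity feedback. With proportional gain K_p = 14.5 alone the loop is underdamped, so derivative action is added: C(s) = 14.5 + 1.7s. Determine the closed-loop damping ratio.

Forward path: (14.5 + 1.7s)·3.4/(s(s+6.6)). The closed-loop characteristic equation is s² + (6.6 + 3.4·1.7)s + 3.4·14.5 = 0.
That is s² + 12.38s + 49.3 = 0, so ω_n = 7.021 rad/s and ζ = 12.38/(2·7.021) = 0.8816.

ζ = 0.882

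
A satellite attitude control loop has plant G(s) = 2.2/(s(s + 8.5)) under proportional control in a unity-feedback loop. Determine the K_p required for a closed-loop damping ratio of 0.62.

K_p = 21.4

Closed-loop characteristic equation: s² + 8.5s + K_p·2.2 = 0.
So ω_n = √(2.2K_p) and 2ζω_n = 8.5, giving ζ = 8.5/(2√(2.2K_p)).
Setting ζ = 0.62: √(2.2K_p) = 8.5/(2·0.62) = 6.855, so K_p = 46.99/2.2 = 21.4.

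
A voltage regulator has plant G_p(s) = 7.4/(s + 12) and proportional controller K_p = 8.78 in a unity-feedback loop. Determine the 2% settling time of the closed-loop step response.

T_s ≈ 0.052 s

Closed-loop transfer function: T(s) = K_p·G_p(s)/(1 + K_p·G_p(s)) = 64.97/(s + 12 + 64.97) = 64.97/(s + 76.97).
Time constant τ = 1/76.97 = 0.01299 s, so the 2% settling time is about 4τ = 0.052 s.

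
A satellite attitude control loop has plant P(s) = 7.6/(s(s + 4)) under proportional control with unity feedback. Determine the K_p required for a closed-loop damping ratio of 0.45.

K_p = 2.6

Closed-loop characteristic equation: s² + 4s + K_p·7.6 = 0.
So ω_n = √(7.6K_p) and 2ζω_n = 4, giving ζ = 4/(2√(7.6K_p)).
Setting ζ = 0.45: √(7.6K_p) = 4/(2·0.45) = 4.444, so K_p = 19.75/7.6 = 2.6.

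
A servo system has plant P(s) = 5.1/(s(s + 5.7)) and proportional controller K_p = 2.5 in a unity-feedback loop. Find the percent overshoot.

1.56%

From 1 + K_pP(s) = 0: s² + 5.7s + 12.75 = 0 ⇒ ω_n = 3.571, ζ = 0.7982.
%OS = 100·exp(−πζ/√(1−ζ²)) = 100·exp(−π·0.7982/√0.3629) = 1.56%.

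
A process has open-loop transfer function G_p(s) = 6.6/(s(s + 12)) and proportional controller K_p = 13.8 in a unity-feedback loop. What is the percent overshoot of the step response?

The closed-loop denominator s² + 12s + 91.08 gives ω_n = √91.08 = 9.544 and ζ = 12/(2ω_n) = 0.6287.
%OS = 100·exp(−πζ/√(1−ζ²)) = 100·exp(−π·0.6287/√0.6047) = 7.89%.

7.89%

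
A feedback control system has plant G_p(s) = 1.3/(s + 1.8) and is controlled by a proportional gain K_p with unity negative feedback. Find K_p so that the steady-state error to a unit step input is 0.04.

Steady-state error for a unit step on this type-0 loop is 1/(1 + K_p·G_p(0)).
G_p(0) = 0.7222. Require 1/(1 + K_p·0.7222) = 0.04, so 1 + 0.7222·K_p = 25.
K_p = (25 − 1)/0.7222 = 33.2.

K_p = 33.2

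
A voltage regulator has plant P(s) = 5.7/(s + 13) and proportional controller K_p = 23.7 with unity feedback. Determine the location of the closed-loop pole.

Closed-loop transfer function: T(s) = K_p·P(s)/(1 + K_p·P(s)) = 135.1/(s + 13 + 135.1) = 135.1/(s + 148.1).
The closed-loop pole is at s = −148.1.

s = -148.1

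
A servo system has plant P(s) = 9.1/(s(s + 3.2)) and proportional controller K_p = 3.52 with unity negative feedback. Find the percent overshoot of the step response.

39.6%

From 1 + K_pP(s) = 0: s² + 3.2s + 32.03 = 0 ⇒ ω_n = 5.66, ζ = 0.2827.
%OS = 100·exp(−πζ/√(1−ζ²)) = 100·exp(−π·0.2827/√0.9201) = 39.6%.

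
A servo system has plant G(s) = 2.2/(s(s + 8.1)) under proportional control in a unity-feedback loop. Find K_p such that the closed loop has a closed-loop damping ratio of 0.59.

K_p = 21.4

Closed-loop characteristic equation: s² + 8.1s + K_p·2.2 = 0.
So ω_n = √(2.2K_p) and 2ζω_n = 8.1, giving ζ = 8.1/(2√(2.2K_p)).
Setting ζ = 0.59: √(2.2K_p) = 8.1/(2·0.59) = 6.864, so K_p = 47.12/2.2 = 21.4.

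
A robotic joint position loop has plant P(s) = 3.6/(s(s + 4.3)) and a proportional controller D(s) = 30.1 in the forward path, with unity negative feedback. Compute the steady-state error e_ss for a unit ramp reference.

The loop has one pole at the origin (type 1). Velocity error constant K_v = lim_{s→0} s·D(s)P(s) = 30.1·3.6/4.3 = 25.2.
Steady-state error to a unit ramp: e_ss = 1/K_v = 0.0397.

0.0397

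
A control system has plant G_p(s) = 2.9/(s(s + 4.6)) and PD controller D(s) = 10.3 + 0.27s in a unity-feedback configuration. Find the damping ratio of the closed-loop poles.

Forward path: (10.3 + 0.27s)·2.9/(s(s+4.6)). The closed-loop characteristic equation is s² + (4.6 + 2.9·0.27)s + 2.9·10.3 = 0.
That is s² + 5.383s + 29.87 = 0, so ω_n = 5.465 rad/s and ζ = 5.383/(2·5.465) = 0.4925.

ζ = 0.492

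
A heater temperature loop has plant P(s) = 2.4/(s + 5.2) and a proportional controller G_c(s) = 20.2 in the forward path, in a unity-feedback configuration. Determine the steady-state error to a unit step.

The loop is type 0. Static position error constant K_pos = G_c(0)·P(0) = 20.2·0.4615 = 9.323.
Steady-state error to a unit step: e_ss = 1/(1+K_pos) = 1/10.32 = 0.0969.

0.0969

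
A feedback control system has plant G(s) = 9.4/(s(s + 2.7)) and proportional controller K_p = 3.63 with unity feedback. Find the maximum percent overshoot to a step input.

47.4%

Closed-loop characteristic equation: s² + 2.7s + 34.12 = 0, so ω_n = 5.841 rad/s and ζ = 2.7/(2·5.841) = 0.2311.
%OS = 100·exp(−πζ/√(1−ζ²)) = 100·exp(−π·0.2311/√0.9466) = 47.4%.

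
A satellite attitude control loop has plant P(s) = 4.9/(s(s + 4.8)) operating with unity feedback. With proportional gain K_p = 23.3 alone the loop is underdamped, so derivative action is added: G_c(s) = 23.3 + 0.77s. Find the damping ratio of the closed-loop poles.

ζ = 0.401

Forward path: (23.3 + 0.77s)·4.9/(s(s+4.8)). The closed-loop characteristic equation is s² + (4.8 + 4.9·0.77)s + 4.9·23.3 = 0.
That is s² + 8.573s + 114.2 = 0, so ω_n = 10.69 rad/s and ζ = 8.573/(2·10.69) = 0.4012.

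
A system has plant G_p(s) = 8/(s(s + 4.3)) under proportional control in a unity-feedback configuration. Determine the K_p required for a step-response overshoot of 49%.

K_p = 11.8

From %OS = 100·exp(−πζ/√(1−ζ²)) = 49%, ζ = −ln(0.49)/√(π²+ln²(0.49)) = 0.2214.
Characteristic equation s² + 4.3s + 8K_p = 0 gives ζ = 4.3/(2√(8K_p)).
Setting ζ = 0.2214: √(8K_p) = 4.3/(2·0.2214) = 9.71, so K_p = 94.28/8 = 11.8.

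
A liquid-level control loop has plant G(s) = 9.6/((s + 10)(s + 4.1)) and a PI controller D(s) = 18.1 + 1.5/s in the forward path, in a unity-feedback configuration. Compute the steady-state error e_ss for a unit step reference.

The open loop D(s)G(s) has a pole at the origin (type 1), so the static position error constant is infinite and e_ss = 1/(1+∞) = 0.

0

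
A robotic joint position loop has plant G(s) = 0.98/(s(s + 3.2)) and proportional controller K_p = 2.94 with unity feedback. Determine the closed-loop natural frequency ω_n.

The closed-loop denominator is s(s+3.2) + 2.94·0.98 = s² + 3.2s + 2.881.
So ω_n² = 2.881 ⇒ ω_n = 1.697 rad/s, and ζ = 3.2/(2ω_n) = 0.943.

ω_n = 1.7 rad/s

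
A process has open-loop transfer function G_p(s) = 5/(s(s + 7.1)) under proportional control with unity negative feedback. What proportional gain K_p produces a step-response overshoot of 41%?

K_p = 33.8

From %OS = 100·exp(−πζ/√(1−ζ²)) = 41%, ζ = −ln(0.41)/√(π²+ln²(0.41)) = 0.273.
Characteristic equation s² + 7.1s + 5K_p = 0 gives ζ = 7.1/(2√(5K_p)).
Setting ζ = 0.273: √(5K_p) = 7.1/(2·0.273) = 13, so K_p = 169.1/5 = 33.8.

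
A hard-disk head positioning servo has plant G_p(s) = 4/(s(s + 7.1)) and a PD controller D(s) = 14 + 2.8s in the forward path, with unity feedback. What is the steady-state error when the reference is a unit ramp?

0.127

The loop has one pole at the origin (type 1). Velocity error constant K_v = lim_{s→0} s·D(s)G_p(s) = 14·4/7.1 = 7.887.
Steady-state error to a unit ramp: e_ss = 1/K_v = 0.127.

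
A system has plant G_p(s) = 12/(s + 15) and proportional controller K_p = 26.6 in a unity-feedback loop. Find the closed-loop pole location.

s = -334.2

Closed-loop transfer function: T(s) = K_p·G_p(s)/(1 + K_p·G_p(s)) = 319.2/(s + 15 + 319.2) = 319.2/(s + 334.2).
The closed-loop pole is at s = −334.2.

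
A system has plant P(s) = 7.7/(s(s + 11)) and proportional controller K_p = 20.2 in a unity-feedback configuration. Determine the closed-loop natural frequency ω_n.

ω_n = 12.5 rad/s

With unity feedback the closed-loop characteristic equation is s² + 11s + 20.2·7.7 = s² + 11s + 155.5 = 0.
Matching s² + 2ζω_n s + ω_n²: ω_n = √155.5 = 12.47 rad/s and 2ζω_n = 11, so ζ = 11/(2·12.47) = 0.441.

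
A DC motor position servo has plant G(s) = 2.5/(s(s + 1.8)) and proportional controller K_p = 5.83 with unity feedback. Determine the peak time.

Closed-loop characteristic equation: s² + 1.8s + 14.57 = 0, so ω_n = 3.818 rad/s and ζ = 1.8/(2·3.818) = 0.2357.
Damped frequency ω_d = ω_n√(1−ζ²) = 3.71 rad/s, so peak time T_p = π/ω_d = 0.847 s.

T_p = 0.847 s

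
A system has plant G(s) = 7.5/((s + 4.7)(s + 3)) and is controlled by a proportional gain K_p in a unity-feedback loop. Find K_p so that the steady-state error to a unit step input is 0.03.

K_p = 60.8

For a type-0 loop with proportional control, e_ss = 1/(1 + K_p·G(0)).
G(0) = 0.5319. Require 1/(1 + K_p·0.5319) = 0.03, so 1 + 0.5319·K_p = 33.33.
K_p = (33.33 − 1)/0.5319 = 60.8.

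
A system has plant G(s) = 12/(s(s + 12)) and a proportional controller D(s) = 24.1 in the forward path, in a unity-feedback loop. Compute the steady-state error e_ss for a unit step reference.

0

The open loop D(s)G(s) has a pole at the origin (type 1), so the static position error constant is infinite and e_ss = 1/(1+∞) = 0.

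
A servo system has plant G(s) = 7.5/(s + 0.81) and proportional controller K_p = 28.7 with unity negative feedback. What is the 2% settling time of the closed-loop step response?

T_s ≈ 0.0185 s

Closed-loop transfer function: T(s) = K_p·G(s)/(1 + K_p·G(s)) = 215.2/(s + 0.81 + 215.2) = 215.2/(s + 216.1).
Time constant τ = 1/216.1 = 0.004628 s, so the 2% settling time is about 4τ = 0.0185 s.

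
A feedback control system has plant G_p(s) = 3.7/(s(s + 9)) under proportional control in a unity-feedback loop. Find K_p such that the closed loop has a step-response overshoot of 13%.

From %OS = 100·exp(−πζ/√(1−ζ²)) = 13%, ζ = −ln(0.13)/√(π²+ln²(0.13)) = 0.5446.
Characteristic equation s² + 9s + 3.7K_p = 0 gives ζ = 9/(2√(3.7K_p)).
Setting ζ = 0.5446: √(3.7K_p) = 9/(2·0.5446) = 8.262, so K_p = 68.26/3.7 = 18.4.

K_p = 18.4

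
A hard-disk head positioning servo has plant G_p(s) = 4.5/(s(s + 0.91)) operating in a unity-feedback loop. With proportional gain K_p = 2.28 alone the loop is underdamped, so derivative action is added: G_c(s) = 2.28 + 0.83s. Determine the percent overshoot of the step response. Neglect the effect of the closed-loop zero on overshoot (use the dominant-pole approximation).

3.66%

Forward path: (2.28 + 0.83s)·4.5/(s(s+0.91)). The closed-loop characteristic equation is s² + (0.91 + 4.5·0.83)s + 4.5·2.28 = 0.
That is s² + 4.645s + 10.26 = 0, so ω_n = 3.203 rad/s and ζ = 4.645/(2·3.203) = 0.7251.
%OS = 100·exp(−πζ/√(1−ζ²)) = 3.66%.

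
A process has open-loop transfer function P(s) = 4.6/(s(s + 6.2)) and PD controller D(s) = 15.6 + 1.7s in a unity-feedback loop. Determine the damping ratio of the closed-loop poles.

Forward path: (15.6 + 1.7s)·4.6/(s(s+6.2)). The closed-loop characteristic equation is s² + (6.2 + 4.6·1.7)s + 4.6·15.6 = 0.
That is s² + 14.02s + 71.76 = 0, so ω_n = 8.471 rad/s and ζ = 14.02/(2·8.471) = 0.8275.

ζ = 0.828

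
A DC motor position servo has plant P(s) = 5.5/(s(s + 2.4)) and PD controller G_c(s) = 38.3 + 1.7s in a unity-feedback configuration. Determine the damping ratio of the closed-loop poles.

ζ = 0.405

Forward path: (38.3 + 1.7s)·5.5/(s(s+2.4)). The closed-loop characteristic equation is s² + (2.4 + 5.5·1.7)s + 5.5·38.3 = 0.
That is s² + 11.75s + 210.6 = 0, so ω_n = 14.51 rad/s and ζ = 11.75/(2·14.51) = 0.4048.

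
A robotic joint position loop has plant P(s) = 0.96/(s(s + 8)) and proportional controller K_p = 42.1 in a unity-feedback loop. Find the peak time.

Closed-loop characteristic equation: s² + 8s + 40.42 = 0, so ω_n = 6.357 rad/s and ζ = 8/(2·6.357) = 0.6292.
Damped frequency ω_d = ω_n√(1−ζ²) = 4.941 rad/s, so peak time T_p = π/ω_d = 0.636 s.

T_p = 0.636 s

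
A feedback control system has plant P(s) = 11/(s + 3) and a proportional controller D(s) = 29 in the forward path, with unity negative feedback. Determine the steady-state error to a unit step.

0.00932

The loop is type 0. Static position error constant K_pos = D(0)·P(0) = 29·3.667 = 106.3.
Steady-state error to a unit step: e_ss = 1/(1+K_pos) = 1/107.3 = 0.00932.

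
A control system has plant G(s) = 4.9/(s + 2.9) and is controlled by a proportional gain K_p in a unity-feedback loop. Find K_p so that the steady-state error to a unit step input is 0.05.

Steady-state error for a unit step on this type-0 loop is 1/(1 + K_p·G(0)).
G(0) = 1.69. Require 1/(1 + K_p·1.69) = 0.05, so 1 + 1.69·K_p = 20.
K_p = (20 − 1)/1.69 = 11.2.

K_p = 11.2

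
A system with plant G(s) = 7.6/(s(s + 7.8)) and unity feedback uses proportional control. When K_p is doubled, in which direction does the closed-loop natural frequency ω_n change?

increase

ω_n = √(7.6·K_p), which grows with K_p.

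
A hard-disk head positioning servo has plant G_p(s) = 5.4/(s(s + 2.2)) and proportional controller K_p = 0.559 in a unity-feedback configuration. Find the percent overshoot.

Closed-loop characteristic equation: s² + 2.2s + 3.019 = 0, so ω_n = 1.737 rad/s and ζ = 2.2/(2·1.737) = 0.6331.
%OS = 100·exp(−πζ/√(1−ζ²)) = 100·exp(−π·0.6331/√0.5992) = 7.66%.

7.66%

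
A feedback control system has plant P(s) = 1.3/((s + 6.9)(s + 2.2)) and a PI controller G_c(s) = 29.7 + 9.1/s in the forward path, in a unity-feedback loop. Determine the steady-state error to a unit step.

The open loop G_c(s)P(s) has a pole at the origin (type 1), so the static position error constant is infinite and e_ss = 1/(1+∞) = 0.

0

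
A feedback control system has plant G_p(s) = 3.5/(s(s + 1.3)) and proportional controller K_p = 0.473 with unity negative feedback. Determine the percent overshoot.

15.9%

The closed-loop denominator s² + 1.3s + 1.655 gives ω_n = √1.655 = 1.287 and ζ = 1.3/(2ω_n) = 0.5052.
%OS = 100·exp(−πζ/√(1−ζ²)) = 100·exp(−π·0.5052/√0.7448) = 15.9%.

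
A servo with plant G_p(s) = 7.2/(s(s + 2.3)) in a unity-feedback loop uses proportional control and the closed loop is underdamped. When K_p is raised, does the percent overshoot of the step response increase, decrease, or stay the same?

ζ = 2.3/(2√(7.2K_p)) decreases as K_p grows; lower damping means more overshoot.

increase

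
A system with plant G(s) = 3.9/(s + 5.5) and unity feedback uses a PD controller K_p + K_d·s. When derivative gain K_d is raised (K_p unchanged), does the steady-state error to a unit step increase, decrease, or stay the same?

K_d affects only the transient (the s-coefficient); the DC loop gain, and hence e_ss, depends only on K_p.

unchanged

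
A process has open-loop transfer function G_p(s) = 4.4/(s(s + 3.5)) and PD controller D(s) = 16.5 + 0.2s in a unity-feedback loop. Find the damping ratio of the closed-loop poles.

ζ = 0.257

Forward path: (16.5 + 0.2s)·4.4/(s(s+3.5)). The closed-loop characteristic equation is s² + (3.5 + 4.4·0.2)s + 4.4·16.5 = 0.
That is s² + 4.38s + 72.6 = 0, so ω_n = 8.521 rad/s and ζ = 4.38/(2·8.521) = 0.257.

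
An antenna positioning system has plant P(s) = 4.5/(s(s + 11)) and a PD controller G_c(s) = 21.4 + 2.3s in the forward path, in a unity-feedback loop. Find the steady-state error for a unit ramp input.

The loop has one pole at the origin (type 1). Velocity error constant K_v = lim_{s→0} s·G_c(s)P(s) = 21.4·4.5/11 = 8.755.
Steady-state error to a unit ramp: e_ss = 1/K_v = 0.114.

0.114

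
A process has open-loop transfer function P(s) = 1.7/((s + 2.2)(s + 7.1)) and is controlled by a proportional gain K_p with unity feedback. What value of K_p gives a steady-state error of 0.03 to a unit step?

K_p = 297

Steady-state error for a unit step on this type-0 loop is 1/(1 + K_p·P(0)).
P(0) = 0.1088. Require 1/(1 + K_p·0.1088) = 0.03, so 1 + 0.1088·K_p = 33.33.
K_p = (33.33 − 1)/0.1088 = 297.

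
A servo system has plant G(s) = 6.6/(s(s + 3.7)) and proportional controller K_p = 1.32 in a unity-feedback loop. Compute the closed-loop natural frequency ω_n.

The closed-loop denominator is s(s+3.7) + 1.32·6.6 = s² + 3.7s + 8.712.
So ω_n² = 8.712 ⇒ ω_n = 2.952 rad/s, and ζ = 3.7/(2ω_n) = 0.627.

ω_n = 2.95 rad/s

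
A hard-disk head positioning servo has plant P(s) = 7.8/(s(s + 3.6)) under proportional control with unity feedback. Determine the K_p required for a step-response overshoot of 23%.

From %OS = 100·exp(−πζ/√(1−ζ²)) = 23%, ζ = −ln(0.23)/√(π²+ln²(0.23)) = 0.4237.
Characteristic equation s² + 3.6s + 7.8K_p = 0 gives ζ = 3.6/(2√(7.8K_p)).
Setting ζ = 0.4237: √(7.8K_p) = 3.6/(2·0.4237) = 4.248, so K_p = 18.04/7.8 = 2.31.

K_p = 2.31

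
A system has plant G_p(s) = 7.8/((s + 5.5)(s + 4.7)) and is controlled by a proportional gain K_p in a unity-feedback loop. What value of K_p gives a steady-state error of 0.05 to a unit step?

K_p = 63

Steady-state error for a unit step on this type-0 loop is 1/(1 + K_p·G_p(0)).
G_p(0) = 0.3017. Require 1/(1 + K_p·0.3017) = 0.05, so 1 + 0.3017·K_p = 20.
K_p = (20 − 1)/0.3017 = 63.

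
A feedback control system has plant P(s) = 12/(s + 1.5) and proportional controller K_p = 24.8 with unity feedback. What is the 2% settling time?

T_s ≈ 0.0134 s

Closed-loop transfer function: T(s) = K_p·P(s)/(1 + K_p·P(s)) = 297.6/(s + 1.5 + 297.6) = 297.6/(s + 299.1).
Time constant τ = 1/299.1 = 0.003343 s, so the 2% settling time is about 4τ = 0.0134 s.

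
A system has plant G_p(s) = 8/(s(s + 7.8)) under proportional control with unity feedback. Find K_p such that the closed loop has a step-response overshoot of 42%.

From %OS = 100·exp(−πζ/√(1−ζ²)) = 42%, ζ = −ln(0.42)/√(π²+ln²(0.42)) = 0.2662.
Characteristic equation s² + 7.8s + 8K_p = 0 gives ζ = 7.8/(2√(8K_p)).
Setting ζ = 0.2662: √(8K_p) = 7.8/(2·0.2662) = 14.65, so K_p = 214.7/8 = 26.8.

K_p = 26.8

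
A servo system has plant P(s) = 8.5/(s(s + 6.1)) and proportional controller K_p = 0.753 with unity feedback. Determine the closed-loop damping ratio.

ζ = 1.21

With unity feedback the closed-loop characteristic equation is s² + 6.1s + 0.753·8.5 = s² + 6.1s + 6.401 = 0.
So ω_n² = 6.401 ⇒ ω_n = 2.53 rad/s, and ζ = 6.1/(2ω_n) = 1.21.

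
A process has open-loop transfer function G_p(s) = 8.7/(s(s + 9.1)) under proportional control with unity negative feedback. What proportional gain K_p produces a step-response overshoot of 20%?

K_p = 11.4

From %OS = 100·exp(−πζ/√(1−ζ²)) = 20%, ζ = −ln(0.2)/√(π²+ln²(0.2)) = 0.4559.
Characteristic equation s² + 9.1s + 8.7K_p = 0 gives ζ = 9.1/(2√(8.7K_p)).
Setting ζ = 0.4559: √(8.7K_p) = 9.1/(2·0.4559) = 9.979, so K_p = 99.58/8.7 = 11.4.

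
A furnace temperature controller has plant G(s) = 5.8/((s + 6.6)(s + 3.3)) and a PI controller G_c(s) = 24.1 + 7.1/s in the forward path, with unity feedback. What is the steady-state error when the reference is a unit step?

0

The open loop G_c(s)G(s) has a pole at the origin (type 1), so the static position error constant is infinite and e_ss = 1/(1+∞) = 0.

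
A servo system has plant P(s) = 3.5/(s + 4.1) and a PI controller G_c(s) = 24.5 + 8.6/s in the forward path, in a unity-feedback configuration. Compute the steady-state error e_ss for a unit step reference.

0

The open loop G_c(s)P(s) has a pole at the origin (type 1), so the static position error constant is infinite and e_ss = 1/(1+∞) = 0.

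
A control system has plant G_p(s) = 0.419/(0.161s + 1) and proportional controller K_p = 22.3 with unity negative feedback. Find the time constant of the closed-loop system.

τ = 0.0156 s

Closed loop: T(s) = K_p·G_p/(1+K_p·G_p) = 9.344/(0.161s + 1 + 9.344), with pole at s = −(1 + 9.344)/0.161 = −64.25.
Closed-loop time constant τ = 1/64.25 = 0.0156 s.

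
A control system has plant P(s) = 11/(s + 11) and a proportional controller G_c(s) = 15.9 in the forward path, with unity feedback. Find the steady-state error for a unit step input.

The loop is type 0. Static position error constant K_pos = G_c(0)·P(0) = 15.9·1 = 15.9.
Steady-state error to a unit step: e_ss = 1/(1+K_pos) = 1/16.9 = 0.0592.

0.0592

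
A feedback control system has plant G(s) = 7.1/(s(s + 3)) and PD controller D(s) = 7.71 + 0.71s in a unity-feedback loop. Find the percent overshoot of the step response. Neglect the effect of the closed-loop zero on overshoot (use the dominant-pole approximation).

Forward path: (7.71 + 0.71s)·7.1/(s(s+3)). The closed-loop characteristic equation is s² + (3 + 7.1·0.71)s + 7.1·7.71 = 0.
That is s² + 8.041s + 54.74 = 0, so ω_n = 7.399 rad/s and ζ = 8.041/(2·7.399) = 0.5434.
%OS = 100·exp(−πζ/√(1−ζ²)) = 13.1%.

13.1%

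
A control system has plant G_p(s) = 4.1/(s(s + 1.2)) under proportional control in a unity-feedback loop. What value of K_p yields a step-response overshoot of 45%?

K_p = 1.45

From %OS = 100·exp(−πζ/√(1−ζ²)) = 45%, ζ = −ln(0.45)/√(π²+ln²(0.45)) = 0.2463.
Characteristic equation s² + 1.2s + 4.1K_p = 0 gives ζ = 1.2/(2√(4.1K_p)).
Setting ζ = 0.2463: √(4.1K_p) = 1.2/(2·0.2463) = 2.436, so K_p = 5.932/4.1 = 1.45.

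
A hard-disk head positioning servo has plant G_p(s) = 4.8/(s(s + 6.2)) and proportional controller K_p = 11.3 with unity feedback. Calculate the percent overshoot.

23.3%

The closed-loop denominator s² + 6.2s + 54.24 gives ω_n = √54.24 = 7.365 and ζ = 6.2/(2ω_n) = 0.4209.
%OS = 100·exp(−πζ/√(1−ζ²)) = 100·exp(−π·0.4209/√0.8228) = 23.3%.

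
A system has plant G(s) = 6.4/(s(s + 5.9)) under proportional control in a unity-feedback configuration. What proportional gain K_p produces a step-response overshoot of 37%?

K_p = 14.9

From %OS = 100·exp(−πζ/√(1−ζ²)) = 37%, ζ = −ln(0.37)/√(π²+ln²(0.37)) = 0.3017.
Characteristic equation s² + 5.9s + 6.4K_p = 0 gives ζ = 5.9/(2√(6.4K_p)).
Setting ζ = 0.3017: √(6.4K_p) = 5.9/(2·0.3017) = 9.777, so K_p = 95.59/6.4 = 14.9.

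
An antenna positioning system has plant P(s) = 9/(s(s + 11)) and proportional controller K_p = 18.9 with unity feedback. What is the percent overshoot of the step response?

From 1 + K_pP(s) = 0: s² + 11s + 170.1 = 0 ⇒ ω_n = 13.04, ζ = 0.4217.
%OS = 100·exp(−πζ/√(1−ζ²)) = 100·exp(−π·0.4217/√0.8222) = 23.2%.

23.2%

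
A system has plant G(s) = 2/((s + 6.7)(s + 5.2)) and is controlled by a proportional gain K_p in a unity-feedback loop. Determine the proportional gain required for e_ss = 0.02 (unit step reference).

K_p = 854

The loop is type 0, so e_ss(step) = 1/(1 + K_pos) with K_pos = K_p·G(0).
G(0) = 0.05741. Require 1/(1 + K_p·0.05741) = 0.02, so 1 + 0.05741·K_p = 50.
K_p = (50 − 1)/0.05741 = 854.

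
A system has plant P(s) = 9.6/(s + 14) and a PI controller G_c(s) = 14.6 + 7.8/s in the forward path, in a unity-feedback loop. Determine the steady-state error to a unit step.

0

The open loop G_c(s)P(s) has a pole at the origin (type 1), so the static position error constant is infinite and e_ss = 1/(1+∞) = 0.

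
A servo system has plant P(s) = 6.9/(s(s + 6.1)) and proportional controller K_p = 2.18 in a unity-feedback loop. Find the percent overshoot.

Closed-loop characteristic equation: s² + 6.1s + 15.04 = 0, so ω_n = 3.878 rad/s and ζ = 6.1/(2·3.878) = 0.7864.
%OS = 100·exp(−πζ/√(1−ζ²)) = 100·exp(−π·0.7864/√0.3816) = 1.83%.

1.83%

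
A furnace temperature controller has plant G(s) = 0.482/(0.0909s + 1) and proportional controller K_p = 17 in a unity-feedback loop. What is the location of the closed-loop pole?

s = -101.1

Closed loop: T(s) = K_p·G/(1+K_p·G) = 8.194/(0.0909s + 1 + 8.194), with pole at s = −(1 + 8.194)/0.0909 = −101.1.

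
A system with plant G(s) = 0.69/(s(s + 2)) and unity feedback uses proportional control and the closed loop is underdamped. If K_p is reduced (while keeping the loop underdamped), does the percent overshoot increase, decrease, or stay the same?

decrease

ζ = 2/(2√(0.69K_p)) rises as K_p falls; higher damping means less overshoot.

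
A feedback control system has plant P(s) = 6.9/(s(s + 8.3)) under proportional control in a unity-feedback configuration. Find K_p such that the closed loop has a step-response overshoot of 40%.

K_p = 31.8

From %OS = 100·exp(−πζ/√(1−ζ²)) = 40%, ζ = −ln(0.4)/√(π²+ln²(0.4)) = 0.28.
Characteristic equation s² + 8.3s + 6.9K_p = 0 gives ζ = 8.3/(2√(6.9K_p)).
Setting ζ = 0.28: √(6.9K_p) = 8.3/(2·0.28) = 14.82, so K_p = 219.7/6.9 = 31.8.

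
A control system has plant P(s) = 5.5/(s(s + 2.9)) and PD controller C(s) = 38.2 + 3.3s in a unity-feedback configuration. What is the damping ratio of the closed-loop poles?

ζ = 0.726

Forward path: (38.2 + 3.3s)·5.5/(s(s+2.9)). The closed-loop characteristic equation is s² + (2.9 + 5.5·3.3)s + 5.5·38.2 = 0.
That is s² + 21.05s + 210.1 = 0, so ω_n = 14.49 rad/s and ζ = 21.05/(2·14.49) = 0.7261.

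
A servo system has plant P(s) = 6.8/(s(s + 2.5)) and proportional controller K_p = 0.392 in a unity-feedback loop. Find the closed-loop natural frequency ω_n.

ω_n = 1.63 rad/s

The closed-loop denominator is s(s+2.5) + 0.392·6.8 = s² + 2.5s + 2.666.
So ω_n² = 2.666 ⇒ ω_n = 1.633 rad/s, and ζ = 2.5/(2ω_n) = 0.766.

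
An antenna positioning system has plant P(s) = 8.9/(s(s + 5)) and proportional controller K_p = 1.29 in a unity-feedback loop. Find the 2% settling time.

T_s ≈ 1.6 s

Closed-loop characteristic equation: s² + 5s + 11.48 = 0, so ω_n = 3.388 rad/s and ζ = 5/(2·3.388) = 0.7378.
2% settling time T_s ≈ 4/(ζω_n) = 4/2.5 = 1.6 s.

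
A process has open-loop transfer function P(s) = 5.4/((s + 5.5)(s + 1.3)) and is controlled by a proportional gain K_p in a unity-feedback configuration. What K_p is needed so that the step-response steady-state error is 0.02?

Steady-state error for a unit step on this type-0 loop is 1/(1 + K_p·P(0)).
P(0) = 0.7552. Require 1/(1 + K_p·0.7552) = 0.02, so 1 + 0.7552·K_p = 50.
K_p = (50 − 1)/0.7552 = 64.9.

K_p = 64.9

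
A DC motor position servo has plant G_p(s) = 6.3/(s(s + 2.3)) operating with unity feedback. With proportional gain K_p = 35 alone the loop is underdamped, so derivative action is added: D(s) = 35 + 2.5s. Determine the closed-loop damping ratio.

Forward path: (35 + 2.5s)·6.3/(s(s+2.3)). The closed-loop characteristic equation is s² + (2.3 + 6.3·2.5)s + 6.3·35 = 0.
That is s² + 18.05s + 220.5 = 0, so ω_n = 14.85 rad/s and ζ = 18.05/(2·14.85) = 0.6078.

ζ = 0.608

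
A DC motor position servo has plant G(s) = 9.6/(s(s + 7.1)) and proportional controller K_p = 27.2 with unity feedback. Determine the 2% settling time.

From 1 + K_pG(s) = 0: s² + 7.1s + 261.1 = 0 ⇒ ω_n = 16.16, ζ = 0.2197.
2% settling time T_s ≈ 4/(ζω_n) = 4/3.55 = 1.13 s.

T_s ≈ 1.13 s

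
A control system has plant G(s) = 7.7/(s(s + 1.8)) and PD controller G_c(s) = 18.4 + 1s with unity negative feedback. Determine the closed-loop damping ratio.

Forward path: (18.4 + 1s)·7.7/(s(s+1.8)). The closed-loop characteristic equation is s² + (1.8 + 7.7·1)s + 7.7·18.4 = 0.
That is s² + 9.5s + 141.7 = 0, so ω_n = 11.9 rad/s and ζ = 9.5/(2·11.9) = 0.3991.

ζ = 0.399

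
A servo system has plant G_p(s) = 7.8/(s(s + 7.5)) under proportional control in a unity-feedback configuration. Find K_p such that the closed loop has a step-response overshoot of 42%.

K_p = 25.4

From %OS = 100·exp(−πζ/√(1−ζ²)) = 42%, ζ = −ln(0.42)/√(π²+ln²(0.42)) = 0.2662.
Characteristic equation s² + 7.5s + 7.8K_p = 0 gives ζ = 7.5/(2√(7.8K_p)).
Setting ζ = 0.2662: √(7.8K_p) = 7.5/(2·0.2662) = 14.09, so K_p = 198.5/7.8 = 25.4.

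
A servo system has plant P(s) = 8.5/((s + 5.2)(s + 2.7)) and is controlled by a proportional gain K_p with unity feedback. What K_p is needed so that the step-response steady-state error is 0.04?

K_p = 39.6

Steady-state error for a unit step on this type-0 loop is 1/(1 + K_p·P(0)).
P(0) = 0.6054. Require 1/(1 + K_p·0.6054) = 0.04, so 1 + 0.6054·K_p = 25.
K_p = (25 − 1)/0.6054 = 39.6.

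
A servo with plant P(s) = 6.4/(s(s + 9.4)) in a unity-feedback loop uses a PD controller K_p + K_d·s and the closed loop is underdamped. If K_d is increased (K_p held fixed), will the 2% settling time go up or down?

Characteristic equation s² + (9.4 + 6.4K_d)s + 6.4K_p = 0: raising K_d increases ζω_n = (9.4+6.4K_d)/2 while the loop stays underdamped, so T_s ≈ 4/(ζω_n) decreases.

decrease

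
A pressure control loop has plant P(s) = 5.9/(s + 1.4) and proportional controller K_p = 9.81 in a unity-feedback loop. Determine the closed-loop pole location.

s = -59.28

Closed-loop transfer function: T(s) = K_p·P(s)/(1 + K_p·P(s)) = 57.88/(s + 1.4 + 57.88) = 57.88/(s + 59.28).
The closed-loop pole is at s = −59.28.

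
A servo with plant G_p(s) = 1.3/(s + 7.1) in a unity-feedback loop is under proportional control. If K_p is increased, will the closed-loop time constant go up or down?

decrease

The closed-loop bandwidth 7.1+K_p·1.3 grows with K_p, so τ shrinks.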